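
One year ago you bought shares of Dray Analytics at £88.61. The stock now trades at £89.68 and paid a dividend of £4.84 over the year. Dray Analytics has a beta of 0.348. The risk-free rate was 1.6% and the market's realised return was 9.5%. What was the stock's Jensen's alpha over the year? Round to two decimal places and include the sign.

+2.32%

Realised HPR = (P1 + D1 − P0) / P0 = (89.68 + 4.84 − 88.61) / 88.61 = 5.91 / 88.61 = 6.6697%
MRP = 9.5% − 1.6% = 7.90%
CAPM required = R_f + β·MRP = 1.6% + 0.348 × 7.9% = 4.3492%
α = realised − required = 6.6697% − 4.3492% = +2.32%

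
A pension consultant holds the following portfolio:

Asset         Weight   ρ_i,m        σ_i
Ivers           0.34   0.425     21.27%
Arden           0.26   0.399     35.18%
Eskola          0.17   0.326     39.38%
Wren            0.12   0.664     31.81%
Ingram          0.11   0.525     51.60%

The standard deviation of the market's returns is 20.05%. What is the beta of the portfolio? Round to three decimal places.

0.719

β_Ivers = 0.425 × 21.27% / 20.05% = 0.4509
β_Arden = 0.399 × 35.18% / 20.05% = 0.7001
β_Eskola = 0.326 × 39.38% / 20.05% = 0.6403
β_Wren = 0.664 × 31.81% / 20.05% = 1.0535
β_Ingram = 0.525 × 51.60% / 20.05% = 1.3511
β_P = Σ w_i β_i = 0.34×0.4509 + 0.26×0.7001 + 0.17×0.6403 + 0.12×1.0535 + 0.11×1.3511 = 0.7192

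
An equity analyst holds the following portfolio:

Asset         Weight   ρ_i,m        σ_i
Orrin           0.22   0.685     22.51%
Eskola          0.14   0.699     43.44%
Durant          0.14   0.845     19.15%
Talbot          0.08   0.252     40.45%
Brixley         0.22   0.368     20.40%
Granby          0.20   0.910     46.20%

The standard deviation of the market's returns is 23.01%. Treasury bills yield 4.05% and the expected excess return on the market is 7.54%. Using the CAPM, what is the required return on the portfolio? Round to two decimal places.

β_Orrin = 0.685 × 22.51% / 23.01% = 0.6701
β_Eskola = 0.699 × 43.44% / 23.01% = 1.3196
β_Durant = 0.845 × 19.15% / 23.01% = 0.7032
β_Talbot = 0.252 × 40.45% / 23.01% = 0.4430
β_Brixley = 0.368 × 20.40% / 23.01% = 0.3263
β_Granby = 0.910 × 46.20% / 23.01% = 1.8271
β_P = Σ w_i β_i = 0.22×0.6701 + 0.14×1.3196 + 0.14×0.7032 + 0.08×0.4430 + 0.22×0.3263 + 0.20×1.8271 = 0.9033
E(R_P) = R_f + β_P × MRP = 4.05% + 0.9033 × 7.54% = 10.86%

10.86%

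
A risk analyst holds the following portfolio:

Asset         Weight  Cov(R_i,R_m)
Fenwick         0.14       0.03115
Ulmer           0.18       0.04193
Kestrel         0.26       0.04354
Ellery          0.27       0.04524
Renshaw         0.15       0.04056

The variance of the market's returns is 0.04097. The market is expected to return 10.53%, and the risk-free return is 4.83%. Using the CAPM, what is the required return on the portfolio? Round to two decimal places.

β_Fenwick = 0.03115 / 0.04097 = 0.7603
β_Ulmer = 0.04193 / 0.04097 = 1.0234
β_Kestrel = 0.04354 / 0.04097 = 1.0627
β_Ellery = 0.04524 / 0.04097 = 1.1042
β_Renshaw = 0.04056 / 0.04097 = 0.9900
β_P = Σ w_i β_i = 0.14×0.7603 + 0.18×1.0234 + 0.26×1.0627 + 0.27×1.1042 + 0.15×0.9900 = 1.0136
MRP = 10.53% − 4.83% = 5.70%
E(R_P) = R_f + β_P × MRP = 4.83% + 1.0136 × 5.70% = 10.61%

10.61%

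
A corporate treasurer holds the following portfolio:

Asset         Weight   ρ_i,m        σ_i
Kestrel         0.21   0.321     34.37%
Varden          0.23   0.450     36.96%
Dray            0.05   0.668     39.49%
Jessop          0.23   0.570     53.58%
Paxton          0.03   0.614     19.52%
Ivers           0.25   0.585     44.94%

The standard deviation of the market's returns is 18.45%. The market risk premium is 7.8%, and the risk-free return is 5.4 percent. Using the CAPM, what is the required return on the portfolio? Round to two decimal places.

14.45%

β_Kestrel = 0.321 × 34.37% / 18.45% = 0.5980
β_Varden = 0.450 × 36.96% / 18.45% = 0.9015
β_Dray = 0.668 × 39.49% / 18.45% = 1.4298
β_Jessop = 0.570 × 53.58% / 18.45% = 1.6553
β_Paxton = 0.614 × 19.52% / 18.45% = 0.6496
β_Ivers = 0.585 × 44.94% / 18.45% = 1.4249
β_P = Σ w_i β_i = 0.21×0.5980 + 0.23×0.9015 + 0.05×1.4298 + 0.23×1.6553 + 0.03×0.6496 + 0.25×1.4249 = 1.1608
E(R_P) = R_f + β_P × MRP = 5.4% + 1.1608 × 7.8% = 14.45%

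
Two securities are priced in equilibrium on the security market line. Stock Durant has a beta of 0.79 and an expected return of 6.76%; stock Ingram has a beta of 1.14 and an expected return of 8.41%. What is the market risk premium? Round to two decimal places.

4.71%

Both satisfy E(R) = R_f + β·MRP, so the slope of the SML is
MRP = (8.41% − 6.76%) / (1.14 − 0.79) = 1.65% / 0.35 = 4.7143%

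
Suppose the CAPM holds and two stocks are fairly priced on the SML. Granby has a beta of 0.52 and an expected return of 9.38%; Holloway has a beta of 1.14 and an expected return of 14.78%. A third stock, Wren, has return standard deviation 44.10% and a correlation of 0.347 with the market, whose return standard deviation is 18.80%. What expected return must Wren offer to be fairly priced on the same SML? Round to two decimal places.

11.94%

MRP = (14.78% − 9.38%) / (1.14 − 0.52) = 8.7097%
R_f = 9.38% − 0.52 × 8.7097% = 4.8510%
β_Wren = ρ·σ_i/σ_m = 0.347 × 44.10 / 18.80 = 0.8140
E(R_Wren) = R_f + β × MRP = 4.8510% + 0.8140 × 8.7097% = 11.94%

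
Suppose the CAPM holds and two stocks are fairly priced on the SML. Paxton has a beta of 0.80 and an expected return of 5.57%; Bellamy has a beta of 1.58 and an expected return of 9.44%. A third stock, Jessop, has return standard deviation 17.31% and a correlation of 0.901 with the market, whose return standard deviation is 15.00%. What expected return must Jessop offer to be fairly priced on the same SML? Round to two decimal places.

MRP = (9.44% − 5.57%) / (1.58 − 0.80) = 4.9615%
R_f = 5.57% − 0.80 × 4.9615% = 1.6008%
β_Jessop = ρ·σ_i/σ_m = 0.901 × 17.31 / 15.00 = 1.0398
E(R_Jessop) = R_f + β × MRP = 1.6008% + 1.0398 × 4.9615% = 6.76%

6.76%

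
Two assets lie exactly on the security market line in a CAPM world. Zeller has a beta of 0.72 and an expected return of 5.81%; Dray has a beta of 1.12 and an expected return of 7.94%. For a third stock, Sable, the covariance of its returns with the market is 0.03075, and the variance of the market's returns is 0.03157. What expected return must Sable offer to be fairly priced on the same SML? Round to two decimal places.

7.16%

MRP = (7.94% − 5.81%) / (1.12 − 0.72) = 5.3250%
R_f = 5.81% − 0.72 × 5.3250% = 1.9760%
β_Sable = Cov / Var(R_m) = 0.03075 / 0.03157 = 0.9740
E(R_Sable) = R_f + β × MRP = 1.9760% + 0.9740 × 5.3250% = 7.16%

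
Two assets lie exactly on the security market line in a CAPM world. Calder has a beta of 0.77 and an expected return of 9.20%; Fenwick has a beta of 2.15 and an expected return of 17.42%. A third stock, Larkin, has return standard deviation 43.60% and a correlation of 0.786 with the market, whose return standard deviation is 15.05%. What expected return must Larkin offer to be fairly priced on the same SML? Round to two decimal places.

MRP = (17.42% − 9.20%) / (2.15 − 0.77) = 5.9565%
R_f = 9.20% − 0.77 × 5.9565% = 4.6135%
β_Larkin = ρ·σ_i/σ_m = 0.786 × 43.60 / 15.05 = 2.2770
E(R_Larkin) = R_f + β × MRP = 4.6135% + 2.2770 × 5.9565% = 18.18%

18.18%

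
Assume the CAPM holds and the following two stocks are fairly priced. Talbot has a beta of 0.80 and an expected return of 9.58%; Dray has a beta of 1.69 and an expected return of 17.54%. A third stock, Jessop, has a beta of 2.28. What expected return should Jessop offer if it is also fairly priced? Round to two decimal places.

MRP (SML slope) = (17.54% − 9.58%) / (1.69 − 0.80) = 7.96% / 0.89 = 8.9438%
R_f (intercept) = 9.58% − 0.80 × 8.9438% = 2.4250%
E(R_Jessop) = R_f + β × MRP = 2.4250% + 2.28 × 8.9438% = 22.82%

22.82%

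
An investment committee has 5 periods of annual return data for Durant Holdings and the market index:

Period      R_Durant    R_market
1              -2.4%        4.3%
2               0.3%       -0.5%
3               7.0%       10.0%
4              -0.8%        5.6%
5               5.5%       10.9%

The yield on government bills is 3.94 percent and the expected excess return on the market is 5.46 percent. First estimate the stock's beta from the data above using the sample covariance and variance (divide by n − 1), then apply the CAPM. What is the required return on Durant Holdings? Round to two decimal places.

7.58%

Mean R_i = (-2.4 + 0.3 + 7.0 − 0.8 + 5.5) / 5 = 1.9200%
Mean R_m = (4.3 − 0.5 + 10.0 + 5.6 + 10.9) / 5 = 6.0600%
Σ(R_i − R̄_i)(R_m − R̄_m) = 56.8240  ⇒  Cov = 56.8240 / 4 = 14.2060
Σ(R_m − R̄_m)² = 85.2920  ⇒  Var(R_m) = 85.2920 / 4 = 21.3230
β = Cov / Var(R_m) = 14.2060 / 21.3230 = 0.6662
E(R) = R_f + β × MRP = 3.94% + 0.6662 × 5.46% = 7.58%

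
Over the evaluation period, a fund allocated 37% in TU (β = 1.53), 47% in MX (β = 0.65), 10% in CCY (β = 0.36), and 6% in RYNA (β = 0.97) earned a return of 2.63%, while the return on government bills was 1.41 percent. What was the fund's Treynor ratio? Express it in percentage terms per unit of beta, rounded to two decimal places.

1.26%

β_P = 0.37×1.53 + 0.47×0.65 + 0.10×0.36 + 0.06×0.97 = 0.9658
Treynor = (R_P − R_f) / β_P = (2.63% − 1.41%) / 0.9658 = 1.22% / 0.9658 = 1.26%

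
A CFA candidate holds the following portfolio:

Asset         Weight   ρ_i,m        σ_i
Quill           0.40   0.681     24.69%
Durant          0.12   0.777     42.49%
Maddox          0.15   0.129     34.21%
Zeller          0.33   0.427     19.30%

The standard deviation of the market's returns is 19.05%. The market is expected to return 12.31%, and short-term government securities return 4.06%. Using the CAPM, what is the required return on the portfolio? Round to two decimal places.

10.15%

β_Quill = 0.681 × 24.69% / 19.05% = 0.8826
β_Durant = 0.777 × 42.49% / 19.05% = 1.7331
β_Maddox = 0.129 × 34.21% / 19.05% = 0.2317
β_Zeller = 0.427 × 19.30% / 19.05% = 0.4326
β_P = Σ w_i β_i = 0.40×0.8826 + 0.12×1.7331 + 0.15×0.2317 + 0.33×0.4326 = 0.7385
MRP = 12.31% − 4.06% = 8.25%
E(R_P) = R_f + β_P × MRP = 4.06% + 0.7385 × 8.25% = 10.15%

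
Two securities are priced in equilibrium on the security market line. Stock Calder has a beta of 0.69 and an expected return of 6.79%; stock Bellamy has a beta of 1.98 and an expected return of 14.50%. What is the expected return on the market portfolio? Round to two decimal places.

Both satisfy E(R) = R_f + β·MRP, so the slope of the SML is
MRP = (14.50% − 6.79%) / (1.98 − 0.69) = 7.71% / 1.29 = 5.9767%
R_f = E(R_Calder) − β_Calder·MRP = 6.79% − 0.69 × 5.9767% = 2.6661%
E(R_m) = R_f + MRP = 2.6661% + 5.9767% = 8.64%

8.64%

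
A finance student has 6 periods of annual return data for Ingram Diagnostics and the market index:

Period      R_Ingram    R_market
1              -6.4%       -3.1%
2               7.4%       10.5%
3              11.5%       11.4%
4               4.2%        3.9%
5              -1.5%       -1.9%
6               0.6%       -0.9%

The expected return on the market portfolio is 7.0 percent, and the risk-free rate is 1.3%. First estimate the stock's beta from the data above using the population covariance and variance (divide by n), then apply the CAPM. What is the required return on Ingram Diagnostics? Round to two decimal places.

6.76%

Mean R_i = (-6.4 + 7.4 + 11.5 + 4.2 − 1.5 + 0.6) / 6 = 2.6333%
Mean R_m = (-3.1 + 10.5 + 11.4 + 3.9 − 1.9 − 0.9) / 6 = 3.3167%
Σ(R_i − R̄_i)(R_m − R̄_m) = 194.9267  ⇒  Cov = 194.9267 / 6 = 32.4878
Σ(R_m − R̄_m)² = 203.4483  ⇒  Var(R_m) = 203.4483 / 6 = 33.9081
β = Cov / Var(R_m) = 32.4878 / 33.9081 = 0.9581
MRP = 7.0% − 1.3% = 5.70%
E(R) = R_f + β × MRP = 1.3% + 0.9581 × 5.7% = 6.76%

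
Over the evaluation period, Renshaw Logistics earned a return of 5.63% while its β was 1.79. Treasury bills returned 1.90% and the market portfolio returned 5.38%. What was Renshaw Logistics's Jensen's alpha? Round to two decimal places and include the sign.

Market excess return = 5.38% − 1.90% = 3.48%
CAPM benchmark = R_f + β(R_m − R_f) = 1.90% + 1.79 × 3.48% = 8.1292%
α = actual − benchmark = 5.63% − 8.1292% = -2.50%

-2.50%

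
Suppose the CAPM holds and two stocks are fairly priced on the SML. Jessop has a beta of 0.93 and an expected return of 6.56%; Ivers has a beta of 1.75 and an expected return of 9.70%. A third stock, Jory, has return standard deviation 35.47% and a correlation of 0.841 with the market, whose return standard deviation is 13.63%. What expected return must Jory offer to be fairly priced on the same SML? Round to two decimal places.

11.38%

MRP = (9.70% − 6.56%) / (1.75 − 0.93) = 3.8293%
R_f = 6.56% − 0.93 × 3.8293% = 2.9988%
β_Jory = ρ·σ_i/σ_m = 0.841 × 35.47 / 13.63 = 2.1886
E(R_Jory) = R_f + β × MRP = 2.9988% + 2.1886 × 3.8293% = 11.38%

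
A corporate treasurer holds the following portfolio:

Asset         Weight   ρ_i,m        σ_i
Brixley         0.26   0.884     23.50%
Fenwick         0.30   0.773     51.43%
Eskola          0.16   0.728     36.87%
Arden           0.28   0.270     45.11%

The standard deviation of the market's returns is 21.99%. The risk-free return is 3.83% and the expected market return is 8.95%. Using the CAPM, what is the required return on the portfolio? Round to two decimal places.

β_Brixley = 0.884 × 23.50% / 21.99% = 0.9447
β_Fenwick = 0.773 × 51.43% / 21.99% = 1.8079
β_Eskola = 0.728 × 36.87% / 21.99% = 1.2206
β_Arden = 0.270 × 45.11% / 21.99% = 0.5539
β_P = Σ w_i β_i = 0.26×0.9447 + 0.30×1.8079 + 0.16×1.2206 + 0.28×0.5539 = 1.1384
MRP = 8.95% − 3.83% = 5.12%
E(R_P) = R_f + β_P × MRP = 3.83% + 1.1384 × 5.12% = 9.66%

9.66%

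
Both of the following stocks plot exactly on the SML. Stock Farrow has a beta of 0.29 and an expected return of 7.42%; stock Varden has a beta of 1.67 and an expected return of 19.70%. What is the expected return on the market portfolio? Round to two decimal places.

13.74%

Both satisfy E(R) = R_f + β·MRP, so the slope of the SML is
MRP = (19.70% − 7.42%) / (1.67 − 0.29) = 12.28% / 1.38 = 8.8986%
R_f = E(R_Farrow) − β_Farrow·MRP = 7.42% − 0.29 × 8.8986% = 4.8394%
E(R_m) = R_f + MRP = 4.8394% + 8.8986% = 13.74%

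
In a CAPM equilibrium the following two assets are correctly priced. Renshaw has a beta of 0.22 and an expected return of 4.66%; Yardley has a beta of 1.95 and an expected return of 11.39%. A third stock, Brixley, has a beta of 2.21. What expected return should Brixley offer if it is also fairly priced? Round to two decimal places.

12.40%

MRP (SML slope) = (11.39% − 4.66%) / (1.95 − 0.22) = 6.73% / 1.73 = 3.8902%
R_f (intercept) = 4.66% − 0.22 × 3.8902% = 3.8042%
E(R_Brixley) = R_f + β × MRP = 3.8042% + 2.21 × 3.8902% = 12.40%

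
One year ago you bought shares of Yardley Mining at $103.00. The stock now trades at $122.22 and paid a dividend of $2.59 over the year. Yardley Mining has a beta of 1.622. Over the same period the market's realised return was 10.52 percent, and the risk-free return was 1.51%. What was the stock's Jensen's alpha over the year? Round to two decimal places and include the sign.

+5.05%

Realised HPR = (P1 + D1 − P0) / P0 = (122.22 + 2.59 − 103.00) / 103.00 = 21.81 / 103.00 = 21.1748%
MRP = 10.52% − 1.51% = 9.01%
CAPM required = R_f + β·MRP = 1.51% + 1.622 × 9.01% = 16.12422%
α = realised − required = 21.1748% − 16.12422% = +5.05%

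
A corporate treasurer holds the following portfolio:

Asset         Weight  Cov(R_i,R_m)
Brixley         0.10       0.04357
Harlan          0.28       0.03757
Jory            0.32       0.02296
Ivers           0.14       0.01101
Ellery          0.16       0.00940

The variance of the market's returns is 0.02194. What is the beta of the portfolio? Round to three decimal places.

β_Brixley = 0.04357 / 0.02194 = 1.9859
β_Harlan = 0.03757 / 0.02194 = 1.7124
β_Jory = 0.02296 / 0.02194 = 1.0465
β_Ivers = 0.01101 / 0.02194 = 0.5018
β_Ellery = 0.00940 / 0.02194 = 0.4284
β_P = Σ w_i β_i = 0.10×1.9859 + 0.28×1.7124 + 0.32×1.0465 + 0.14×0.5018 + 0.16×0.4284 = 1.1517

1.152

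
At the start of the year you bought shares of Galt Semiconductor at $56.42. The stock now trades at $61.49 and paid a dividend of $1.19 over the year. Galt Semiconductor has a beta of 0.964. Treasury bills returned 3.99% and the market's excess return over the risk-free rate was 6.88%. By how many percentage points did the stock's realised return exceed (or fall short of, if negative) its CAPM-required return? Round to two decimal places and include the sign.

+0.47%

Realised HPR = (P1 + D1 − P0) / P0 = (61.49 + 1.19 − 56.42) / 56.42 = 6.26 / 56.42 = 11.0954%
CAPM required = R_f + β·MRP = 3.99% + 0.964 × 6.88% = 10.62232%
α = realised − required = 11.0954% − 10.62232% = +0.47%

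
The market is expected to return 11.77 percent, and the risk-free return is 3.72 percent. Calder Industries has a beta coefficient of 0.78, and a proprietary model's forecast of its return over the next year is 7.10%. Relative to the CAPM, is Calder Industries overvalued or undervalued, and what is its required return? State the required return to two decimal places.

MRP = 11.77% − 3.72% = 8.05%
Required return = R_f + β·MRP = 3.72% + 0.78 × 8.05% = 10.00%
Forecast 7.10% < required 10.00% → the stock plots below the SML → overvalued.

Overvalued; required return 10.00%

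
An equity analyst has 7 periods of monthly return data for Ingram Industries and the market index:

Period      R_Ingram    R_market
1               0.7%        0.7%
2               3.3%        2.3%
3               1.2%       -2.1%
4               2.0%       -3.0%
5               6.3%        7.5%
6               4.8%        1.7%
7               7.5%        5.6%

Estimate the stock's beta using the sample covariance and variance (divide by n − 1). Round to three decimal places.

Mean R_i = (0.7 + 3.3 + 1.2 + 2.0 + 6.3 + 4.8 + 7.5) / 7 = 3.6857%
Mean R_m = (0.7 + 2.3 − 2.1 − 3.0 + 7.5 + 1.7 + 5.6) / 7 = 1.8143%
Σ(R_i − R̄_i)(R_m − R̄_m) = 50.1614  ⇒  Cov = 50.1614 / 6 = 8.3602
Σ(R_m − R̄_m)² = 86.6486  ⇒  Var(R_m) = 86.6486 / 6 = 14.4414
β = Cov / Var(R_m) = 8.3602 / 14.4414 = 0.5789

0.579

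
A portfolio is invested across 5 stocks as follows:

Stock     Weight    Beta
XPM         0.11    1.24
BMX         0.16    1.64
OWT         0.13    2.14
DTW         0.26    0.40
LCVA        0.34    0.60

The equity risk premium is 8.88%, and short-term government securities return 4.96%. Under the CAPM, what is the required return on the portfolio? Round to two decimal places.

β_P = Σ w_i β_i = 0.11×1.24 + 0.16×1.64 + 0.13×2.14 + 0.26×0.40 + 0.34×0.60 = 0.9850
E(R_P) = R_f + β_P × MRP = 4.96% + 0.9850 × 8.88% = 13.71%

13.71%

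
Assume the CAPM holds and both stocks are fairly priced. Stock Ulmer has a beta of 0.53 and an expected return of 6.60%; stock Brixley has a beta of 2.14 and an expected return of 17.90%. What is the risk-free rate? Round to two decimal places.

Both satisfy E(R) = R_f + β·MRP, so the slope of the SML is
MRP = (17.90% − 6.60%) / (2.14 − 0.53) = 11.30% / 1.61 = 7.0186%
R_f = E(R_Ulmer) − β_Ulmer·MRP = 6.60% − 0.53 × 7.0186% = 2.8801%

2.88%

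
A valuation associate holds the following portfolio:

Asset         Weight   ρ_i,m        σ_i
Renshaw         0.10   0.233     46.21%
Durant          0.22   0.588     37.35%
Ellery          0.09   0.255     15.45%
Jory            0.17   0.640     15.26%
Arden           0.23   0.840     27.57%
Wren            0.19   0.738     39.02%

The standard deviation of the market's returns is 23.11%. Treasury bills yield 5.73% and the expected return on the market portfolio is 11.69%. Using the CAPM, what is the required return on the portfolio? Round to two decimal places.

β_Renshaw = 0.233 × 46.21% / 23.11% = 0.4659
β_Durant = 0.588 × 37.35% / 23.11% = 0.9503
β_Ellery = 0.255 × 15.45% / 23.11% = 0.1705
β_Jory = 0.640 × 15.26% / 23.11% = 0.4226
β_Arden = 0.840 × 27.57% / 23.11% = 1.0021
β_Wren = 0.738 × 39.02% / 23.11% = 1.2461
β_P = Σ w_i β_i = 0.10×0.4659 + 0.22×0.9503 + 0.09×0.1705 + 0.17×0.4226 + 0.23×1.0021 + 0.19×1.2461 = 0.8101
MRP = 11.69% − 5.73% = 5.96%
E(R_P) = R_f + β_P × MRP = 5.73% + 0.8101 × 5.96% = 10.56%

10.56%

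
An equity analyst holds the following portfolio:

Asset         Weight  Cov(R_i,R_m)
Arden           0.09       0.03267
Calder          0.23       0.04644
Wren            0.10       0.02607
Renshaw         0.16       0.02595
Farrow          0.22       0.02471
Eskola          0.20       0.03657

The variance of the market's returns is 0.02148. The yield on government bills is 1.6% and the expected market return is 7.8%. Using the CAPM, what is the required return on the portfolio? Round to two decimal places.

11.16%

β_Arden = 0.03267 / 0.02148 = 1.5209
β_Calder = 0.04644 / 0.02148 = 2.1620
β_Wren = 0.02607 / 0.02148 = 1.2137
β_Renshaw = 0.02595 / 0.02148 = 1.2081
β_Farrow = 0.02471 / 0.02148 = 1.1504
β_Eskola = 0.03657 / 0.02148 = 1.7025
β_P = Σ w_i β_i = 0.09×1.5209 + 0.23×2.1620 + 0.10×1.2137 + 0.16×1.2081 + 0.22×1.1504 + 0.20×1.7025 = 1.5424
MRP = 7.8% − 1.6% = 6.20%
E(R_P) = R_f + β_P × MRP = 1.6% + 1.5424 × 6.2% = 11.16%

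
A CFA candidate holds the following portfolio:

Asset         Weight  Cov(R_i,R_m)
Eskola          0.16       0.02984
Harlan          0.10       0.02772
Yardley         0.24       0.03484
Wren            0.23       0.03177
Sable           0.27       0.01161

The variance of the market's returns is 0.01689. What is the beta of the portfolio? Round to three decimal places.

1.560

β_Eskola = 0.02984 / 0.01689 = 1.7667
β_Harlan = 0.02772 / 0.01689 = 1.6412
β_Yardley = 0.03484 / 0.01689 = 2.0628
β_Wren = 0.03177 / 0.01689 = 1.8810
β_Sable = 0.01161 / 0.01689 = 0.6874
β_P = Σ w_i β_i = 0.16×1.7667 + 0.10×1.6412 + 0.24×2.0628 + 0.23×1.8810 + 0.27×0.6874 = 1.5601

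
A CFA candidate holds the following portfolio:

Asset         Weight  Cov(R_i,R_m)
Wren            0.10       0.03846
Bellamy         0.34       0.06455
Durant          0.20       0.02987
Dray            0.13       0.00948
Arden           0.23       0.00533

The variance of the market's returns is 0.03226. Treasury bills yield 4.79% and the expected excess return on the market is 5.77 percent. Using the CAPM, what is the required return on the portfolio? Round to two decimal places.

10.91%

β_Wren = 0.03846 / 0.03226 = 1.1922
β_Bellamy = 0.06455 / 0.03226 = 2.0009
β_Durant = 0.02987 / 0.03226 = 0.9259
β_Dray = 0.00948 / 0.03226 = 0.2939
β_Arden = 0.00533 / 0.03226 = 0.1652
β_P = Σ w_i β_i = 0.10×1.1922 + 0.34×2.0009 + 0.20×0.9259 + 0.13×0.2939 + 0.23×0.1652 = 1.0609
E(R_P) = R_f + β_P × MRP = 4.79% + 1.0609 × 5.77% = 10.91%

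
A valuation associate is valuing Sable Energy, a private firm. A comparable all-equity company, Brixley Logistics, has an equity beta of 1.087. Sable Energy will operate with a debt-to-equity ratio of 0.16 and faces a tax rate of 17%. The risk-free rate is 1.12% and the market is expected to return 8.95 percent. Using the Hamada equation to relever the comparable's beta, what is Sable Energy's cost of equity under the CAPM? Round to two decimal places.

β_L = β_U × [1 + (1 − t)(D/E)] = 1.087 × [1 + (1 − 0.17) × 0.16]
    = 1.087 × [1 + 0.83 × 0.16] = 1.087 × 1.1328 = 1.2314
MRP = 8.95% − 1.12% = 7.83%
E(R) = R_f + β_L × MRP = 1.12% + 1.2314 × 7.83% = 10.76%

10.76%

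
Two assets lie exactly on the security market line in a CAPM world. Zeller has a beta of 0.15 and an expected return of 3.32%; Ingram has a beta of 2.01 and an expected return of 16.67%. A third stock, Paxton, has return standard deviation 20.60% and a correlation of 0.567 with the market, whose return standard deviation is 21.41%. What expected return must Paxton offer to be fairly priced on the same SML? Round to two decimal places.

6.16%

MRP = (16.67% − 3.32%) / (2.01 − 0.15) = 7.1774%
R_f = 3.32% − 0.15 × 7.1774% = 2.2434%
β_Paxton = ρ·σ_i/σ_m = 0.567 × 20.60 / 21.41 = 0.5455
E(R_Paxton) = R_f + β × MRP = 2.2434% + 0.5455 × 7.1774% = 6.16%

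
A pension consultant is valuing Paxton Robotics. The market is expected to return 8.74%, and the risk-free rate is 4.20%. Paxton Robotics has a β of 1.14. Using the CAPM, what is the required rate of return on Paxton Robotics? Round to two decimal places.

Market risk premium = E(R_m) − R_f = 8.74% − 4.20% = 4.54%
E(R) = R_f + β × MRP = 4.20% + 1.14 × 4.54% = 9.38%

9.38%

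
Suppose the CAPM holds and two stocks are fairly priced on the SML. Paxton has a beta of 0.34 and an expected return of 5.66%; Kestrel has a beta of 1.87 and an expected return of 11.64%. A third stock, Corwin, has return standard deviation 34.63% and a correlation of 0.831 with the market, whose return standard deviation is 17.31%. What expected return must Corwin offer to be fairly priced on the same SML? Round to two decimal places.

MRP = (11.64% − 5.66%) / (1.87 − 0.34) = 3.9085%
R_f = 5.66% − 0.34 × 3.9085% = 4.3311%
β_Corwin = ρ·σ_i/σ_m = 0.831 × 34.63 / 17.31 = 1.6625
E(R_Corwin) = R_f + β × MRP = 4.3311% + 1.6625 × 3.9085% = 10.83%

10.83%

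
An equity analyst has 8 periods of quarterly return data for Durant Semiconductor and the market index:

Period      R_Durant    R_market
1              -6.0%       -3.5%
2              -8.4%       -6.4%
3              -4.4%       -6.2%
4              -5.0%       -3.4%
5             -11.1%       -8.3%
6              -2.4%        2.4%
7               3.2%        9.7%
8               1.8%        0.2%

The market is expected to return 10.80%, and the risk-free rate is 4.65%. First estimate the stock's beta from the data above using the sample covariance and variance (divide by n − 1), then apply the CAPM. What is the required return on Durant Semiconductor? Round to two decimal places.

Mean R_i = (-6.0 − 8.4 − 4.4 − 5.0 − 11.1 − 2.4 + 3.2 + 1.8) / 8 = -4.0375%
Mean R_m = (-3.5 − 6.4 − 6.2 − 3.4 − 8.3 + 2.4 + 9.7 + 0.2) / 8 = -1.9375%
Σ(R_i − R̄_i)(R_m − R̄_m) = 174.2288  ⇒  Cov = 174.2288 / 7 = 24.8898
Σ(R_m − R̄_m)² = 241.9588  ⇒  Var(R_m) = 241.9588 / 7 = 34.5655
β = Cov / Var(R_m) = 24.8898 / 34.5655 = 0.7201
MRP = 10.80% − 4.65% = 6.15%
E(R) = R_f + β × MRP = 4.65% + 0.7201 × 6.15% = 9.08%

9.08%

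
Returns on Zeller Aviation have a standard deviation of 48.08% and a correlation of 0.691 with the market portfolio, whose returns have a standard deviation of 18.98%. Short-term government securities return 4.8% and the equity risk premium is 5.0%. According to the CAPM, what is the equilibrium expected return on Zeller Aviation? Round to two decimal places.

β = ρ × σ_i / σ_m = 0.691 × 48.08% / 18.98% = 1.7504
E(R) = 4.8% + 1.7504 × 5.0% = 13.55%

13.55%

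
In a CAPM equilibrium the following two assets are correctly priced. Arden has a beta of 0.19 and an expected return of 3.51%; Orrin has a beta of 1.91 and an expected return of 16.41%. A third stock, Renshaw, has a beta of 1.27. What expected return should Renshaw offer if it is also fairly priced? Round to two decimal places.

MRP (SML slope) = (16.41% − 3.51%) / (1.91 − 0.19) = 12.90% / 1.72 = 7.5000%
R_f (intercept) = 3.51% − 0.19 × 7.5000% = 2.0850%
E(R_Renshaw) = R_f + β × MRP = 2.0850% + 1.27 × 7.5000% = 11.61%

11.61%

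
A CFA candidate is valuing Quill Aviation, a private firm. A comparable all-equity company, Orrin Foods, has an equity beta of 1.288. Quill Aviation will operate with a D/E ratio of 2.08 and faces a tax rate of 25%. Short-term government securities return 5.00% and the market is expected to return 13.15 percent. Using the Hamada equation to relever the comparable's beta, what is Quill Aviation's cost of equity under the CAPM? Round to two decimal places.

β_L = β_U × [1 + (1 − t)(D/E)] = 1.288 × [1 + (1 − 0.25) × 2.08]
    = 1.288 × [1 + 0.75 × 2.08] = 1.288 × 2.5600 = 3.2973
MRP = 13.15% − 5.00% = 8.15%
E(R) = R_f + β_L × MRP = 5.00% + 3.2973 × 8.15% = 31.87%

31.87%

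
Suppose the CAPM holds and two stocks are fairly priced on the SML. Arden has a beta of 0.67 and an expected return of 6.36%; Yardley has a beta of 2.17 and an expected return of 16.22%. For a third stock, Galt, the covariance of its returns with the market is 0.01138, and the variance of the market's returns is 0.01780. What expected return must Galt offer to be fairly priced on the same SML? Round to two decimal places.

MRP = (16.22% − 6.36%) / (2.17 − 0.67) = 6.5733%
R_f = 6.36% − 0.67 × 6.5733% = 1.9559%
β_Galt = Cov / Var(R_m) = 0.01138 / 0.01780 = 0.6393
E(R_Galt) = R_f + β × MRP = 1.9559% + 0.6393 × 6.5733% = 6.16%

6.16%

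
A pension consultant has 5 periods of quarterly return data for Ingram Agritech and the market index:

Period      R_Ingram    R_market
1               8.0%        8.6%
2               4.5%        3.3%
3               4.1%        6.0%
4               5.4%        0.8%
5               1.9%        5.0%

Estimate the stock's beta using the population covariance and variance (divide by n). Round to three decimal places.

0.257

Mean R_i = (8.0 + 4.5 + 4.1 + 5.4 + 1.9) / 5 = 4.7800%
Mean R_m = (8.6 + 3.3 + 6.0 + 0.8 + 5.0) / 5 = 4.7400%
Σ(R_i − R̄_i)(R_m − R̄_m) = 8.7840  ⇒  Cov = 8.7840 / 5 = 1.7568
Σ(R_m − R̄_m)² = 34.1520  ⇒  Var(R_m) = 34.1520 / 5 = 6.8304
β = Cov / Var(R_m) = 1.7568 / 6.8304 = 0.2572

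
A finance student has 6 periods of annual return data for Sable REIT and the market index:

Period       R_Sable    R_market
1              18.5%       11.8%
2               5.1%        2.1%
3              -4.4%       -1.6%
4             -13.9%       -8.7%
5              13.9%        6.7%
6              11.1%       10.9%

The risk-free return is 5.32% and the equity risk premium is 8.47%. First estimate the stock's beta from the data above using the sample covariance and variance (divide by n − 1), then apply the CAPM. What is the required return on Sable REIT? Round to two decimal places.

Mean R_i = (18.5 + 5.1 − 4.4 − 13.9 + 13.9 + 11.1) / 6 = 5.0500%
Mean R_m = (11.8 + 2.1 − 1.6 − 8.7 + 6.7 + 10.9) / 6 = 3.5333%
Σ(R_i − R̄_i)(R_m − R̄_m) = 464.0400  ⇒  Cov = 464.0400 / 5 = 92.8080
Σ(R_m − R̄_m)² = 310.6933  ⇒  Var(R_m) = 310.6933 / 5 = 62.1387
β = Cov / Var(R_m) = 92.8080 / 62.1387 = 1.4936
E(R) = R_f + β × MRP = 5.32% + 1.4936 × 8.47% = 17.97%

17.97%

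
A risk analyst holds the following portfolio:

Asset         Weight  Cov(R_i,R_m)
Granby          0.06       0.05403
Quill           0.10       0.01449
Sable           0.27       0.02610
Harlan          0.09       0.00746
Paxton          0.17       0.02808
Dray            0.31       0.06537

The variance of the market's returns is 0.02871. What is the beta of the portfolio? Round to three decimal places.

1.304

β_Granby = 0.05403 / 0.02871 = 1.8819
β_Quill = 0.01449 / 0.02871 = 0.5047
β_Sable = 0.02610 / 0.02871 = 0.9091
β_Harlan = 0.00746 / 0.02871 = 0.2598
β_Paxton = 0.02808 / 0.02871 = 0.9781
β_Dray = 0.06537 / 0.02871 = 2.2769
β_P = Σ w_i β_i = 0.06×1.8819 + 0.10×0.5047 + 0.27×0.9091 + 0.09×0.2598 + 0.17×0.9781 + 0.31×2.2769 = 1.3043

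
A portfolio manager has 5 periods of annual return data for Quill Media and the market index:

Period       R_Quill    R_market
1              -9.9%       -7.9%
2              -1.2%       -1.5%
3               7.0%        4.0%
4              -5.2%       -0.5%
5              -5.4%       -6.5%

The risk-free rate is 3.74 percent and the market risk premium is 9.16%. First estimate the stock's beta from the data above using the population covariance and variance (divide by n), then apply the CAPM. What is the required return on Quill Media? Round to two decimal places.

14.57%

Mean R_i = (-9.9 − 1.2 + 7.0 − 5.2 − 5.4) / 5 = -2.9400%
Mean R_m = (-7.9 − 1.5 + 4.0 − 0.5 − 6.5) / 5 = -2.4800%
Σ(R_i − R̄_i)(R_m − R̄_m) = 109.2540  ⇒  Cov = 109.2540 / 5 = 21.8508
Σ(R_m − R̄_m)² = 92.4080  ⇒  Var(R_m) = 92.4080 / 5 = 18.4816
β = Cov / Var(R_m) = 21.8508 / 18.4816 = 1.1823
E(R) = R_f + β × MRP = 3.74% + 1.1823 × 9.16% = 14.57%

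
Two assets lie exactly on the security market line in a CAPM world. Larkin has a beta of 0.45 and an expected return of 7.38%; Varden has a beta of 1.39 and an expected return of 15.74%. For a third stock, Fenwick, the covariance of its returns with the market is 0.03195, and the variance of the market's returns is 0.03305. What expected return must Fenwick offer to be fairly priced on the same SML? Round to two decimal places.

MRP = (15.74% − 7.38%) / (1.39 − 0.45) = 8.8936%
R_f = 7.38% − 0.45 × 8.8936% = 3.3779%
β_Fenwick = Cov / Var(R_m) = 0.03195 / 0.03305 = 0.9667
E(R_Fenwick) = R_f + β × MRP = 3.3779% + 0.9667 × 8.8936% = 11.98%

11.98%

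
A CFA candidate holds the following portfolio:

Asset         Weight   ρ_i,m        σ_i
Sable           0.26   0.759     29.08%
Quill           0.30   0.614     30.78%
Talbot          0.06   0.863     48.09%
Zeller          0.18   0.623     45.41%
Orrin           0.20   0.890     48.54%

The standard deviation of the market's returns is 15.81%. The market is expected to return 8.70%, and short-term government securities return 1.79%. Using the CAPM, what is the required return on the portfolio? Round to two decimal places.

13.87%

β_Sable = 0.759 × 29.08% / 15.81% = 1.3961
β_Quill = 0.614 × 30.78% / 15.81% = 1.1954
β_Talbot = 0.863 × 48.09% / 15.81% = 2.6250
β_Zeller = 0.623 × 45.41% / 15.81% = 1.7894
β_Orrin = 0.890 × 48.54% / 15.81% = 2.7325
β_P = Σ w_i β_i = 0.26×1.3961 + 0.30×1.1954 + 0.06×2.6250 + 0.18×1.7894 + 0.20×2.7325 = 1.7477
MRP = 8.70% − 1.79% = 6.91%
E(R_P) = R_f + β_P × MRP = 1.79% + 1.7477 × 6.91% = 13.87%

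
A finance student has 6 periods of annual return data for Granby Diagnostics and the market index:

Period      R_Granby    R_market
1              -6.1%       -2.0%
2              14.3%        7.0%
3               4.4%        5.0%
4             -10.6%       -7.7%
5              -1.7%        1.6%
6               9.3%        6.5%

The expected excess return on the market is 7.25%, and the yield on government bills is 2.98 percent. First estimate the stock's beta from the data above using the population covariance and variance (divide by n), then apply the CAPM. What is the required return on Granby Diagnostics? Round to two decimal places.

14.34%

Mean R_i = (-6.1 + 14.3 + 4.4 − 10.6 − 1.7 + 9.3) / 6 = 1.6000%
Mean R_m = (-2.0 + 7.0 + 5.0 − 7.7 + 1.6 + 6.5) / 6 = 1.7333%
Σ(R_i − R̄_i)(R_m − R̄_m) = 257.0100  ⇒  Cov = 257.0100 / 6 = 42.8350
Σ(R_m − R̄_m)² = 164.0733  ⇒  Var(R_m) = 164.0733 / 6 = 27.3456
β = Cov / Var(R_m) = 42.8350 / 27.3456 = 1.5664
E(R) = R_f + β × MRP = 2.98% + 1.5664 × 7.25% = 14.34%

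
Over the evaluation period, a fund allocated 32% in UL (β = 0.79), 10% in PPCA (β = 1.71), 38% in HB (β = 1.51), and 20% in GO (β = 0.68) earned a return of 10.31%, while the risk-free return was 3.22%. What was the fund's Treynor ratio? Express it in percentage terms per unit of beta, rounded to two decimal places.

6.25%

β_P = 0.32×0.79 + 0.10×1.71 + 0.38×1.51 + 0.20×0.68 = 1.1336
Treynor = (R_P − R_f) / β_P = (10.31% − 3.22%) / 1.1336 = 7.09% / 1.1336 = 6.25%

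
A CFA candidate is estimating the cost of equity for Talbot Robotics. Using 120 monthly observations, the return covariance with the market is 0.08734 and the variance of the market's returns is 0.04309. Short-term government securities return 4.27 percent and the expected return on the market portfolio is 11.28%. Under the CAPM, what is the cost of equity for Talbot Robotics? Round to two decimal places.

β = Cov(R_i, R_m) / Var(R_m) = 0.08734 / 0.04309 = 2.0269
MRP = 11.28% − 4.27% = 7.01%
E(R) = R_f + β × MRP = 4.27% + 2.0269 × 7.01% = 18.48%

18.48%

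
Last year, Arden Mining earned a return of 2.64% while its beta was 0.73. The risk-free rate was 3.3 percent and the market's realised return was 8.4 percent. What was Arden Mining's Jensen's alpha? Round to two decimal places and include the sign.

-4.38%

Market excess return = 8.4% − 3.3% = 5.10%
CAPM benchmark = R_f + β(R_m − R_f) = 3.3% + 0.73 × 5.1% = 7.0230%
α = actual − benchmark = 2.64% − 7.0230% = -4.38%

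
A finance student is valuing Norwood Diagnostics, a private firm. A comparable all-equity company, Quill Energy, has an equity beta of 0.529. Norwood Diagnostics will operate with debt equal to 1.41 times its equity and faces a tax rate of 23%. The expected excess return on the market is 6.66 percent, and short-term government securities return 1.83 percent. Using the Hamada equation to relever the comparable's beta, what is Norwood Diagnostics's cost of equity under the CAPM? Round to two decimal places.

9.18%

β_L = β_U × [1 + (1 − t)(D/E)] = 0.529 × [1 + (1 − 0.23) × 1.41]
    = 0.529 × [1 + 0.77 × 1.41] = 0.529 × 2.0857 = 1.1033
E(R) = R_f + β_L × MRP = 1.83% + 1.1033 × 6.66% = 9.18%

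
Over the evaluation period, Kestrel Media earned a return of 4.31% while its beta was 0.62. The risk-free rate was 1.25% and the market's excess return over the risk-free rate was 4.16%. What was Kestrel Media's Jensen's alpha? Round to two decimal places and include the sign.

CAPM benchmark = R_f + β(R_m − R_f) = 1.25% + 0.62 × 4.16% = 3.8292%
α = actual − benchmark = 4.31% − 3.8292% = +0.48%

+0.48%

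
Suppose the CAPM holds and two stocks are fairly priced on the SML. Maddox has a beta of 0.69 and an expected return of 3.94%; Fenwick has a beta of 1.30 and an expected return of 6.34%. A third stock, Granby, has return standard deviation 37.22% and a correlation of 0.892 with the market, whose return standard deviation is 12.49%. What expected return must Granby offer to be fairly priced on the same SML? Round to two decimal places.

11.68%

MRP = (6.34% − 3.94%) / (1.30 − 0.69) = 3.9344%
R_f = 3.94% − 0.69 × 3.9344% = 1.2253%
β_Granby = ρ·σ_i/σ_m = 0.892 × 37.22 / 12.49 = 2.6581
E(R_Granby) = R_f + β × MRP = 1.2253% + 2.6581 × 3.9344% = 11.68%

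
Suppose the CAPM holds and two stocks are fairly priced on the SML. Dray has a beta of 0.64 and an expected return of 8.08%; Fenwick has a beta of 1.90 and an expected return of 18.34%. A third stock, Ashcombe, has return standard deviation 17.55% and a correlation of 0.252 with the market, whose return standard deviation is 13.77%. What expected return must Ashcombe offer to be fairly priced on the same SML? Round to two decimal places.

5.48%

MRP = (18.34% − 8.08%) / (1.90 − 0.64) = 8.1429%
R_f = 8.08% − 0.64 × 8.1429% = 2.8685%
β_Ashcombe = ρ·σ_i/σ_m = 0.252 × 17.55 / 13.77 = 0.3212
E(R_Ashcombe) = R_f + β × MRP = 2.8685% + 0.3212 × 8.1429% = 5.48%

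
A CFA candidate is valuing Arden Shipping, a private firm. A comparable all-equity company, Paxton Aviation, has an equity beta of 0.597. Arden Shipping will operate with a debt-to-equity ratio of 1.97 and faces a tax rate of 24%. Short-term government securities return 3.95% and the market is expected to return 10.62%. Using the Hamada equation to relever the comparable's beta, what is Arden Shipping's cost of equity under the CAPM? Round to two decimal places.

13.89%

β_L = β_U × [1 + (1 − t)(D/E)] = 0.597 × [1 + (1 − 0.24) × 1.97]
    = 0.597 × [1 + 0.76 × 1.97] = 0.597 × 2.4972 = 1.4908
MRP = 10.62% − 3.95% = 6.67%
E(R) = R_f + β_L × MRP = 3.95% + 1.4908 × 6.67% = 13.89%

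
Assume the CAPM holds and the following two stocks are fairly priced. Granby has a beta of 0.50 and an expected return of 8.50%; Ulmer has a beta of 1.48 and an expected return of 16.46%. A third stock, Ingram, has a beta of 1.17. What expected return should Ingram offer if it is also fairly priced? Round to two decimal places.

MRP (SML slope) = (16.46% − 8.50%) / (1.48 − 0.50) = 7.96% / 0.98 = 8.1224%
R_f (intercept) = 8.50% − 0.50 × 8.1224% = 4.4388%
E(R_Ingram) = R_f + β × MRP = 4.4388% + 1.17 × 8.1224% = 13.94%

13.94%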